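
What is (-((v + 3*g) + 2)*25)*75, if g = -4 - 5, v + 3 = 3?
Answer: 46875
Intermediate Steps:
v = 0 (v = -3 + 3 = 0)
g = -9
(-((v + 3*g) + 2)*25)*75 = (-((0 + 3*(-9)) + 2)*25)*75 = (-((0 - 27) + 2)*25)*75 = (-(-27 + 2)*25)*75 = (-1*(-25)*25)*75 = (25*25)*75 = 625*75 = 46875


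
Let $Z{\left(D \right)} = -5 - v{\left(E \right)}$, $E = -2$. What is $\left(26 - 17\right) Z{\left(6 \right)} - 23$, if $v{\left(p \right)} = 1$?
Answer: $-77$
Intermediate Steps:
$Z{\left(D \right)} = -6$ ($Z{\left(D \right)} = -5 - 1 = -6$)
$\left(26 - 17\right) Z{\left(6 \right)} - 23 = \left(26 - 17\right) \left(-6\right) - 23 = 9 \left(-6\right) - 23 = -54 - 23 = -77$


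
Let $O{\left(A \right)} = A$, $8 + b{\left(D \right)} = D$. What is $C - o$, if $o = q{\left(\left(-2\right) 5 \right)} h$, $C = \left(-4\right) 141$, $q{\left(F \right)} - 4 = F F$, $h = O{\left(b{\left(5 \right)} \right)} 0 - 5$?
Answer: $-44$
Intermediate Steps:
$b{\left(D \right)} = -8 + D$
$h = -5$ ($h = \left(-8 + 5\right) 0 - 5 = \left(-3\right) 0 - 5 = 0 - 5 = -5$)
$q{\left(F \right)} = 4 + F^{2}$ ($q{\left(F \right)} = 4 + F F = 4 + F^{2}$)
$C = -564$
$o = -520$ ($o = \left(4 + \left(\left(-2\right) 5\right)^{2}\right) \left(-5\right) = \left(4 + \left(-10\right)^{2}\right) \left(-5\right) = \left(4 + 100\right) \left(-5\right) = 104 \left(-5\right) = -520$)
$C - o = -564 - -520 = -564 + 520 = -44$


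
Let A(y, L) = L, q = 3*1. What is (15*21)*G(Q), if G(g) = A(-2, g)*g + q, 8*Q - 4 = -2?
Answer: 15435/16 ≈ 964.69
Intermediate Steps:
Q = 1/4 (Q = 1/2 + (1/8)*(-2) = 1/2 - 1/4 = 1/4 ≈ 0.25000)
q = 3
G(g) = 3 + g**2 (G(g) = g*g + 3 = g**2 + 3 = 3 + g**2)
(15*21)*G(Q) = (15*21)*(3 + (1/4)**2) = 315*(3 + 1/16) = 315*(49/16) = 15435/16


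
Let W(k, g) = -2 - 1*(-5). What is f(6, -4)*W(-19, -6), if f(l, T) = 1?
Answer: 3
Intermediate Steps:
W(k, g) = 3 (W(k, g) = -2 + 5 = 3)
f(6, -4)*W(-19, -6) = 1*3 = 3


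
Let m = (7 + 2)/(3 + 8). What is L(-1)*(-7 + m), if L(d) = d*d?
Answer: -68/11 ≈ -6.1818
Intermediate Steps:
L(d) = d**2
m = 9/11 ≈ 0.81818
L(-1)*(-7 + m) = (-1)**2*(-7 + 9/11) = 1*(-68/11) = -68/11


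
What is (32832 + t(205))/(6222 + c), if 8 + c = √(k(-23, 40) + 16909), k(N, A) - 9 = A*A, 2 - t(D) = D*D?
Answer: -28556437/19297639 + 9191*√18518/38595278 ≈ -1.4474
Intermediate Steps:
t(D) = 2 - D² (t(D) = 2 - D*D = 2 - D²)
k(N, A) = 9 + A² (k(N, A) = 9 + A*A = 9 + A²)
c = -8 + √18518 (c = -8 + √((9 + 40²) + 16909) = -8 + √((9 + 1600) + 16909) = -8 + √(1609 + 16909) = -8 + √18518 ≈ 128.08)
(32832 + t(205))/(6222 + c) = (32832 + (2 - 1*205²))/(6222 + (-8 + √18518)) = (32832 + (2 - 1*42025))/(6214 + √18518) = (32832 + (2 - 42025))/(6214 + √18518) = (32832 - 42023)/(6214 + √18518) = -9191/(6214 + √18518)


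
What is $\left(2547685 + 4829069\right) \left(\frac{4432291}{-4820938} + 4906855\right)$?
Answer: $\frac{87250915905929144523}{2410469} \approx 3.6197 \cdot 10^{13}$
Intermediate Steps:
$\left(2547685 + 4829069\right) \left(\frac{4432291}{-4820938} + 4906855\right) = 7376754 \left(4432291 \left(- \frac{1}{4820938}\right) + 4906855\right) = 7376754 \left(- \frac{4432291}{4820938} + 4906855\right) = 7376754 \cdot \frac{23655639297699}{4820938} = \frac{87250915905929144523}{2410469}$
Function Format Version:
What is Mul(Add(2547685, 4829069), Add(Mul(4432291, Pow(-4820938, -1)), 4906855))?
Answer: Rational(87250915905929144523, 2410469) ≈ 3.6197e+13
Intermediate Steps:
Mul(Add(2547685, 4829069), Add(Mul(4432291, Pow(-4820938, -1)), 4906855)) = Mul(7376754, Add(Mul(4432291, Rational(-1, 4820938)), 4906855)) = Mul(7376754, Add(Rational(-4432291, 4820938), 4906855)) = Mul(7376754, Rational(23655639297699, 4820938)) = Rational(87250915905929144523, 2410469)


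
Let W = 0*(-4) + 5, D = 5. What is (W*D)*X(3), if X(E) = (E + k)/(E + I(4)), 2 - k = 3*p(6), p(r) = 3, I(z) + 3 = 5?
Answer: -20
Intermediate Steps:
I(z) = 2 (I(z) = -3 + 5 = 2)
W = 5 (W = 0 + 5 = 5)
k = -7 (k = 2 - 3*3 = 2 - 1*9 = 2 - 9 = -7)
X(E) = (-7 + E)/(2 + E) (X(E) = (E - 7)/(E + 2) = (-7 + E)/(2 + E))
(W*D)*X(3) = (5*5)*((-7 + 3)/(2 + 3)) = 25*(-4/5) = 25*((⅕)*(-4)) = 25*(-⅘) = -20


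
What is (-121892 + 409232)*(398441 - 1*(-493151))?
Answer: 256190045280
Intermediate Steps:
(-121892 + 409232)*(398441 - 1*(-493151)) = 287340*(398441 + 493151) = 287340*891592 = 256190045280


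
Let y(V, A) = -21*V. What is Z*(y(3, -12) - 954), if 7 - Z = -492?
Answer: -507483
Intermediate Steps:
Z = 499 (Z = 7 - 1*(-492) = 7 + 492 = 499)
Z*(y(3, -12) - 954) = 499*(-21*3 - 954) = 499*(-63 - 954) = 499*(-1017) = -507483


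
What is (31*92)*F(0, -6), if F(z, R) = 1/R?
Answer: -1426/3 ≈ -475.33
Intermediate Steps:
(31*92)*F(0, -6) = (31*92)/(-6) = 2852*(-⅙) = -1426/3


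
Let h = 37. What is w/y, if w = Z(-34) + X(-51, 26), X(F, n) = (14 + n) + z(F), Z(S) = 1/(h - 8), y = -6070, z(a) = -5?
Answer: -508/88015 ≈ -0.0057717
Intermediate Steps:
Z(S) = 1/29 (Z(S) = 1/(37 - 8) = 1/29)
X(F, n) = 9 + n (X(F, n) = (14 + n) - 5 = 9 + n)
w = 1016/29 (w = 1/29 + (9 + 26) = 1/29 + 35 = 1016/29 ≈ 35.034)
w/y = (1016/29)/(-6070) = (1016/29)*(-1/6070) = -508/88015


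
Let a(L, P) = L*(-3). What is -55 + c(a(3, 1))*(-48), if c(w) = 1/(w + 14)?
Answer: -323/5 ≈ -64.600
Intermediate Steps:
a(L, P) = -3*L
c(w) = 1/(14 + w)
-55 + c(a(3, 1))*(-48) = -55 - 48/(14 - 3*3) = -55 - 48/(14 - 9) = -55 - 48/5 = -323/5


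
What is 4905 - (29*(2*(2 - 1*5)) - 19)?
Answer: 5098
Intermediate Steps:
4905 - (29*(2*(2 - 1*5)) - 19) = 4905 - (29*(2*(2 - 5)) - 19) = 4905 - (29*(2*(-3)) - 19) = 4905 - (29*(-6) - 19) = 4905 - (-174 - 19) = 4905 - 1*(-193) = 4905 + 193 = 5098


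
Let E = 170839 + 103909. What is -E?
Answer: -274748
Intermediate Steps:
E = 274748
-E = -1*274748 = -274748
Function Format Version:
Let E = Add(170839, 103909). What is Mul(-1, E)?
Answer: -274748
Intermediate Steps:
E = 274748
Mul(-1, E) = Mul(-1, 274748) = -274748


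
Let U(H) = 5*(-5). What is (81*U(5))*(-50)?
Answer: 101250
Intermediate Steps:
U(H) = -25
(81*U(5))*(-50) = (81*(-25))*(-50) = -2025*(-50) = 101250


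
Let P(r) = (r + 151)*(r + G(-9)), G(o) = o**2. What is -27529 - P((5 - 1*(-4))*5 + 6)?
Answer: -54193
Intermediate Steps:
P(r) = (81 + r)*(151 + r) (P(r) = (r + 151)*(r + (-9)**2) = (151 + r)*(r + 81) = (151 + r)*(81 + r) = (81 + r)*(151 + r))
-27529 - P((5 - 1*(-4))*5 + 6) = -27529 - (12231 + ((5 - 1*(-4))*5 + 6)**2 + 232*((5 - 1*(-4))*5 + 6)) = -27529 - (12231 + ((5 + 4)*5 + 6)**2 + 232*((5 + 4)*5 + 6)) = -27529 - (12231 + (9*5 + 6)**2 + 232*(9*5 + 6)) = -27529 - (12231 + (45 + 6)**2 + 232*(45 + 6)) = -27529 - (12231 + 51**2 + 232*51) = -27529 - (12231 + 2601 + 11832) = -27529 - 1*26664 = -27529 - 26664 = -54193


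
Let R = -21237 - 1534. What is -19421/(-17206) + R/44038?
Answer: 115866043/189429457 ≈ 0.61166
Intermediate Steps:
R = -22771
-19421/(-17206) + R/44038 = -19421/(-17206) - 22771/44038 = -19421*(-1/17206) - 22771*1/44038 = 19421/17206 - 22771/44038 = 115866043/189429457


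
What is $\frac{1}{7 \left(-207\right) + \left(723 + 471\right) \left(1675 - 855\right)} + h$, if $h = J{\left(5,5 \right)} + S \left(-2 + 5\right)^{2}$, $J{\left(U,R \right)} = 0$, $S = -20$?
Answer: $- \frac{175973579}{977631} \approx -180.0$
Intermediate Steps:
$h = -180$ ($h = 0 - 20 \left(-2 + 5\right)^{2} = 0 - 20 \cdot 3^{2} = 0 - 180 = -180$)
$\frac{1}{7 \left(-207\right) + \left(723 + 471\right) \left(1675 - 855\right)} + h = \frac{1}{7 \left(-207\right) + \left(723 + 471\right) \left(1675 - 855\right)} - 180 = \frac{1}{-1449 + 1194 \cdot 820} - 180 = \frac{1}{-1449 + 979080} - 180 = \frac{1}{977631} - 180 = - \frac{175973579}{977631}$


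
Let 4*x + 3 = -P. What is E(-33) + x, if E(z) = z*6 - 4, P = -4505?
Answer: 1847/2 ≈ 923.50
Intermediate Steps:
x = 2251/2 (x = -3/4 + (-1*(-4505))/4 = -3/4 + (1/4)*4505 = -3/4 + 4505/4 = 2251/2 ≈ 1125.5)
E(z) = -4 + 6*z (E(z) = 6*z - 4 = -4 + 6*z)
E(-33) + x = (-4 + 6*(-33)) + 2251/2 = (-4 - 198) + 2251/2 = -202 + 2251/2 = 1847/2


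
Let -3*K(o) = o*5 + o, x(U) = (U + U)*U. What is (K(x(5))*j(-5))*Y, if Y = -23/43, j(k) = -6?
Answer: -13800/43 ≈ -320.93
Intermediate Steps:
x(U) = 2*U² (x(U) = (2*U)*U = 2*U²)
K(o) = -2*o (K(o) = -(o*5 + o)/3 = -(5*o + o)/3 = -2*o)
Y = -23/43 (Y = -23*1/43 = -23/43 ≈ -0.53488)
(K(x(5))*j(-5))*Y = (-4*5²*(-6))*(-23/43) = (-4*25*(-6))*(-23/43) = (-2*50*(-6))*(-23/43) = -100*(-6)*(-23/43) = 600*(-23/43) = -13800/43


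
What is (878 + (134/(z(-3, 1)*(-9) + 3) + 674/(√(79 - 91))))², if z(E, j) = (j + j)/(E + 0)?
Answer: 61510933/81 - 5416264*I*√3/27 ≈ 7.5939e+5 - 3.4745e+5*I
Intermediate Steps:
z(E, j) = 2*j/E (z(E, j) = (2*j)/E = 2*j/E)
(878 + (134/(z(-3, 1)*(-9) + 3) + 674/(√(79 - 91))))² = (878 + (134/((2*1/(-3))*(-9) + 3) + 674/(√(79 - 91))))² = (878 + (134/((2*1*(-⅓))*(-9) + 3) + 674/(√(-12))))² = (878 + (134/(-⅔*(-9) + 3) + 674/((2*I*√3))))² = (878 + (134/(6 + 3) + 674*(-I*√3/6)))² = (878 + (134/9 - 337*I*√3/3))² = (8036/9 - 337*I*√3/3)²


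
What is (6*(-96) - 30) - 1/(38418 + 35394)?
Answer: -44730073/73812 ≈ -606.00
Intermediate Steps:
(6*(-96) - 30) - 1/(38418 + 35394) = (-576 - 30) - 1/73812 = -606 - 1*1/73812 = -606 - 1/73812 = -44730073/73812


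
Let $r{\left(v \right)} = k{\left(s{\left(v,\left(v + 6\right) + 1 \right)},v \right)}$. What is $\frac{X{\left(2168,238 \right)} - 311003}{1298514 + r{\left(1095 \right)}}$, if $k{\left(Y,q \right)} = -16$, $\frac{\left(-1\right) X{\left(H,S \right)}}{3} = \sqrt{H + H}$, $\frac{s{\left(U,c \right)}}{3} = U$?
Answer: $- \frac{311003}{1298498} - \frac{6 \sqrt{271}}{649249} \approx -0.23966$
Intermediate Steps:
$s{\left(U,c \right)} = 3 U$
$X{\left(H,S \right)} = - 3 \sqrt{2} \sqrt{H}$ ($X{\left(H,S \right)} = - 3 \sqrt{H + H} = - 3 \sqrt{2 H} = - 3 \sqrt{2} \sqrt{H}$)
$r{\left(v \right)} = -16$
$\frac{X{\left(2168,238 \right)} - 311003}{1298514 + r{\left(1095 \right)}} = \frac{- 3 \sqrt{2} \sqrt{2168} - 311003}{1298514 - 16} = \frac{- 3 \sqrt{2} \cdot 2 \sqrt{542} - 311003}{1298498} = \left(- 12 \sqrt{271} - 311003\right) \frac{1}{1298498} = \left(-311003 - 12 \sqrt{271}\right) \frac{1}{1298498} = - \frac{311003}{1298498} - \frac{6 \sqrt{271}}{649249}$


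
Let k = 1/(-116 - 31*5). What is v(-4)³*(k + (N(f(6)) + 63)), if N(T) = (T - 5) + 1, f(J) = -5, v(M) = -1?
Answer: -14633/271 ≈ -53.996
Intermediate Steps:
N(T) = -4 + T (N(T) = (-5 + T) + 1 = -4 + T)
k = -1/271 (k = 1/(-116 - 155) = 1/(-271) = -1/271 ≈ -0.0036900)
v(-4)³*(k + (N(f(6)) + 63)) = (-1)³*(-1/271 + ((-4 - 5) + 63)) = -(-1/271 + (-9 + 63)) = -(-1/271 + 54) = -1*14633/271 = -14633/271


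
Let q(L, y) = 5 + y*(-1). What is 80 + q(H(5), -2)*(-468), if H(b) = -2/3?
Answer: -3196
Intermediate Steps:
H(b) = -2/3 (H(b) = -2*1/3 = -2/3)
q(L, y) = 5 - y
80 + q(H(5), -2)*(-468) = 80 + (5 - 1*(-2))*(-468) = 80 + (5 + 2)*(-468) = 80 + 7*(-468) = 80 - 3276 = -3196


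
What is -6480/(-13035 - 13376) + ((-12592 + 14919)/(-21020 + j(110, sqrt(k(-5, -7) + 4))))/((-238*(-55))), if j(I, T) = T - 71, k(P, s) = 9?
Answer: 44546199019559/181566370489560 - 2327*sqrt(13)/5822828208120 ≈ 0.24534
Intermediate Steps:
j(I, T) = -71 + T
-6480/(-13035 - 13376) + ((-12592 + 14919)/(-21020 + j(110, sqrt(k(-5, -7) + 4))))/((-238*(-55))) = -6480/(-13035 - 13376) + ((-12592 + 14919)/(-21020 + (-71 + sqrt(9 + 4))))/((-238*(-55))) = -6480/(-26411) + (2327/(-21020 + (-71 + sqrt(13))))/13090 = -6480*(-1/26411) + (2327/(-21091 + sqrt(13)))*(1/13090) = 6480/26411 + 2327/(13090*(-21091 + sqrt(13)))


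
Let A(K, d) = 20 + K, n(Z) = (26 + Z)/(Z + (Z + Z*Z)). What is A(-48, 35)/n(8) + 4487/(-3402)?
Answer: -555217/8262 ≈ -67.201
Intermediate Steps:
n(Z) = (26 + Z)/(Z² + 2*Z) (n(Z) = (26 + Z)/(Z + (Z + Z²)) = (26 + Z)/(Z² + 2*Z))
A(-48, 35)/n(8) + 4487/(-3402) = (20 - 48)/(((26 + 8)/(8*(2 + 8)))) + 4487/(-3402) = -28/((⅛)*34/10) + 4487*(-1/3402) = -28/((⅛)*(⅒)*34) - 641/486 = -28/17/40 - 641/486 = -28*40/17 - 641/486 = -1120/17 - 641/486 = -555217/8262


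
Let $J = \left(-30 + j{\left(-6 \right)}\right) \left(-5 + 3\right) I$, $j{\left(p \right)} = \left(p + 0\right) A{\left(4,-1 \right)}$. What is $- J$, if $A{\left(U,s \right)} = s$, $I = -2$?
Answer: $96$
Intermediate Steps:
$j{\left(p \right)} = - p$ ($j{\left(p \right)} = \left(p + 0\right) \left(-1\right) = p \left(-1\right) = - p$)
$J = -96$ ($J = \left(-30 - -6\right) \left(-5 + 3\right) \left(-2\right) = \left(-30 + 6\right) \left(\left(-2\right) \left(-2\right)\right) = \left(-24\right) 4 = -96$)
$- J = \left(-1\right) \left(-96\right) = 96$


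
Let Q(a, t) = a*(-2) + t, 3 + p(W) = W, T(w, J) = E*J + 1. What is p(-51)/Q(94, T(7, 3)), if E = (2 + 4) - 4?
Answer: 54/181 ≈ 0.29834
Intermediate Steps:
E = 2 (E = 6 - 4 = 2)
T(w, J) = 1 + 2*J (T(w, J) = 2*J + 1 = 1 + 2*J)
p(W) = -3 + W
Q(a, t) = t - 2*a (Q(a, t) = -2*a + t = t - 2*a)
p(-51)/Q(94, T(7, 3)) = (-3 - 51)/((1 + 2*3) - 2*94) = -54/((1 + 6) - 188) = -54/(7 - 188) = -54/(-181) = -54*(-1/181) = 54/181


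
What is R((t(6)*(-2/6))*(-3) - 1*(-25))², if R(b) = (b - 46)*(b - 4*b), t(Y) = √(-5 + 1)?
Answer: 2517993 - 76176*I ≈ 2.518e+6 - 76176.0*I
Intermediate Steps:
t(Y) = 2*I (t(Y) = √(-4) = 2*I)
R(b) = -3*b*(-46 + b) (R(b) = (-46 + b)*(-3*b) = -3*b*(-46 + b))
R((t(6)*(-2/6))*(-3) - 1*(-25))² = (3*(((2*I)*(-2/6))*(-3) - 1*(-25))*(46 - (((2*I)*(-2/6))*(-3) - 1*(-25))))² = (3*(((2*I)*(-2*⅙))*(-3) + 25)*(46 - (((2*I)*(-2*⅙))*(-3) + 25)))² = (3*(((2*I)*(-⅓))*(-3) + 25)*(46 - (((2*I)*(-⅓))*(-3) + 25)))² = (3*(-2*I/3*(-3) + 25)*(46 - (-2*I/3*(-3) + 25)))² = (3*(2*I + 25)*(46 - (2*I + 25)))² = (3*(25 + 2*I)*(46 - (25 + 2*I)))² = (3*(25 + 2*I)*(46 + (-25 - 2*I)))² = (3*(25 + 2*I)*(21 - 2*I))² = (3*(21 - 2*I)*(25 + 2*I))² = 9*(21 - 2*I)²*(25 + 2*I)²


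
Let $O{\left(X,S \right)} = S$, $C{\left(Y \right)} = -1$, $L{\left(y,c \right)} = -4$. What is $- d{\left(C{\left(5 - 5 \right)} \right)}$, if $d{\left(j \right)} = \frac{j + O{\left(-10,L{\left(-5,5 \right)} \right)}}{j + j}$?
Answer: $- \frac{5}{2} \approx -2.5$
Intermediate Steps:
$d{\left(j \right)} = \frac{-4 + j}{2 j}$ ($d{\left(j \right)} = \frac{j - 4}{j + j} = \frac{-4 + j}{2 j}$)
$- d{\left(C{\left(5 - 5 \right)} \right)} = - \frac{-4 - 1}{2 \left(-1\right)} = - \frac{\left(-1\right) \left(-5\right)}{2} = \left(-1\right) \frac{5}{2} = - \frac{5}{2}$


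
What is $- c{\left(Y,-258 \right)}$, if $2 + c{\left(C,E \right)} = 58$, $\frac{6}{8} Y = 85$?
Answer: $-56$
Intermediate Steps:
$Y = \frac{340}{3}$ ($Y = \frac{4}{3} \cdot 85 = \frac{340}{3} \approx 113.33$)
$c{\left(C,E \right)} = 56$ ($c{\left(C,E \right)} = -2 + 58 = 56$)
$- c{\left(Y,-258 \right)} = \left(-1\right) 56 = -56$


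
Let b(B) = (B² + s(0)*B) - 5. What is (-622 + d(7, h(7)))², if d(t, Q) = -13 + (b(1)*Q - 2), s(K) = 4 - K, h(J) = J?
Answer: 405769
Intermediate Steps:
b(B) = -5 + B² + 4*B (b(B) = (B² + (4 - 1*0)*B) - 5 = (B² + (4 + 0)*B) - 5 = (B² + 4*B) - 5 = -5 + B² + 4*B)
d(t, Q) = -15 (d(t, Q) = -13 + ((-5 + 1² + 4*1)*Q - 2) = -13 + ((-5 + 1 + 4)*Q - 2) = -13 + (0*Q - 2) = -13 + (0 - 2) = -13 - 2 = -15)
(-622 + d(7, h(7)))² = (-622 - 15)² = (-637)² = 405769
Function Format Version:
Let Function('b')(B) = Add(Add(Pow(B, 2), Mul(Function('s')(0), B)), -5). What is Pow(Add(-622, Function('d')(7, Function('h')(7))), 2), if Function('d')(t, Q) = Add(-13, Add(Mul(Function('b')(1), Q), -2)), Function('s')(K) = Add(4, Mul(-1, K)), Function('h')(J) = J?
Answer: 405769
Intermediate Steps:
Function('b')(B) = Add(-5, Pow(B, 2), Mul(4, B)) (Function('b')(B) = Add(Add(Pow(B, 2), Mul(Add(4, Mul(-1, 0)), B)), -5) = Add(Add(Pow(B, 2), Mul(Add(4, 0), B)), -5) = Add(Add(Pow(B, 2), Mul(4, B)), -5) = Add(-5, Pow(B, 2), Mul(4, B)))
Function('d')(t, Q) = -15 (Function('d')(t, Q) = Add(-13, Add(Mul(Add(-5, Pow(1, 2), Mul(4, 1)), Q), -2)) = Add(-13, Add(Mul(Add(-5, 1, 4), Q), -2)) = Add(-13, Add(Mul(0, Q), -2)) = Add(-13, Add(0, -2)) = Add(-13, -2) = -15)
Pow(Add(-622, Function('d')(7, Function('h')(7))), 2) = Pow(Add(-622, -15), 2) = Pow(-637, 2) = 405769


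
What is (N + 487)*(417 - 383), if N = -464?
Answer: 782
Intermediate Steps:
(N + 487)*(417 - 383) = (-464 + 487)*(417 - 383) = 23*34 = 782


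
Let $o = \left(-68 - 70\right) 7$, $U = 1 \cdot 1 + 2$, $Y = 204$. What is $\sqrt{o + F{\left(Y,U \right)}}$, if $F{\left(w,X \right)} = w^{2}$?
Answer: $5 \sqrt{1626} \approx 201.62$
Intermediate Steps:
$U = 3$ ($U = 1 + 2 = 3$)
$o = -966$ ($o = \left(-138\right) 7 = -966$)
$\sqrt{o + F{\left(Y,U \right)}} = \sqrt{-966 + 204^{2}} = \sqrt{-966 + 41616} = \sqrt{40650} = 5 \sqrt{1626}$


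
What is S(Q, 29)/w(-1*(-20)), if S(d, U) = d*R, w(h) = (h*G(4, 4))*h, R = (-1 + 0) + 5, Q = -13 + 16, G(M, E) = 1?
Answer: 3/100 ≈ 0.030000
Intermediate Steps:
Q = 3
R = 4 (R = -1 + 5 = 4)
w(h) = h² (w(h) = (h*1)*h = h*h = h²)
S(d, U) = 4*d (S(d, U) = d*4 = 4*d)
S(Q, 29)/w(-1*(-20)) = (4*3)/((-1*(-20))²) = 12/(20²) = 12/400 = 12*(1/400) = 3/100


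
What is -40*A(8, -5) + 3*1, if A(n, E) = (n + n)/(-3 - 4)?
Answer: 661/7 ≈ 94.429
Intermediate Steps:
A(n, E) = -2*n/7 (A(n, E) = (2*n)/(-7) = (2*n)*(-1/7) = -2*n/7)
-40*A(8, -5) + 3*1 = -(-80)*8/7 + 3*1 = -40*(-16/7) + 3 = 640/7 + 3 = 661/7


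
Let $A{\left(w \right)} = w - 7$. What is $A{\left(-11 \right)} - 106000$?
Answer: $-106018$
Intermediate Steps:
$A{\left(w \right)} = -7 + w$
$A{\left(-11 \right)} - 106000 = \left(-7 - 11\right) - 106000 = -18 - 106000 = -106018$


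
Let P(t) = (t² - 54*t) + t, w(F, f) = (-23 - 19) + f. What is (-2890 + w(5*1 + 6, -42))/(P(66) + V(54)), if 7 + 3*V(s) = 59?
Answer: -4461/1313 ≈ -3.3976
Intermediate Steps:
w(F, f) = -42 + f
V(s) = 52/3 (V(s) = -7/3 + (⅓)*59 = -7/3 + 59/3 = 52/3)
P(t) = t² - 53*t
(-2890 + w(5*1 + 6, -42))/(P(66) + V(54)) = (-2890 + (-42 - 42))/(66*(-53 + 66) + 52/3) = (-2890 - 84)/(66*13 + 52/3) = -2974/(858 + 52/3) = -2974/2626/3 = -2974*3/2626 = -4461/1313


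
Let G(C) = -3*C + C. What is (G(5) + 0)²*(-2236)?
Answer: -223600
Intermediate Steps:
G(C) = -2*C
(G(5) + 0)²*(-2236) = (-2*5 + 0)²*(-2236) = (-10 + 0)²*(-2236) = (-10)²*(-2236) = 100*(-2236) = -223600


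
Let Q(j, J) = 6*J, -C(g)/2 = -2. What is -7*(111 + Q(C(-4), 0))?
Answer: -777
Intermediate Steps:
C(g) = 4 (C(g) = -2*(-2) = 4)
-7*(111 + Q(C(-4), 0)) = -7*(111 + 6*0) = -7*(111 + 0) = -7*111 = -777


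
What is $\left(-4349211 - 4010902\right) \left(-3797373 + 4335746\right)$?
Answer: $-4500859116149$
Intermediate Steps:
$\left(-4349211 - 4010902\right) \left(-3797373 + 4335746\right) = \left(-8360113\right) 538373 = -4500859116149$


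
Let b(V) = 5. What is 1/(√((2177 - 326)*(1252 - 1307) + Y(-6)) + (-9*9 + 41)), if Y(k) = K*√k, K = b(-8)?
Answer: 1/(-40 + √5*√(-20361 + I*√6)) ≈ -0.00038665 - 0.0030857*I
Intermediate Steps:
K = 5
Y(k) = 5*√k
1/(√((2177 - 326)*(1252 - 1307) + Y(-6)) + (-9*9 + 41)) = 1/(√((2177 - 326)*(1252 - 1307) + 5*√(-6)) + (-9*9 + 41)) = 1/(√(1851*(-55) + 5*(I*√6)) + (-81 + 41)) = 1/(√(-101805 + 5*I*√6) - 40) = 1/(-40 + √(-101805 + 5*I*√6))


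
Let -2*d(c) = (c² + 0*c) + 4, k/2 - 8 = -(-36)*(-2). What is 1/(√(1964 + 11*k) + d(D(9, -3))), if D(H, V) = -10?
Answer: -13/537 - √139/1074 ≈ -0.035186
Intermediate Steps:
k = -128 (k = 16 + 2*(-(-36)*(-2)) = 16 + 2*(-18*4) = 16 + 2*(-72) = 16 - 144 = -128)
d(c) = -2 - c²/2 (d(c) = -((c² + 0*c) + 4)/2 = -((c² + 0) + 4)/2 = -(c² + 4)/2 = -(4 + c²)/2 = -2 - c²/2)
1/(√(1964 + 11*k) + d(D(9, -3))) = 1/(√(1964 + 11*(-128)) + (-2 - ½*(-10)²)) = 1/(√(1964 - 1408) + (-2 - ½*100)) = 1/(√556 + (-2 - 50)) = 1/(2*√139 - 52) = 1/(-52 + 2*√139)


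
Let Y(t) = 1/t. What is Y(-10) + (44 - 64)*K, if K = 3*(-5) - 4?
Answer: 3799/10 ≈ 379.90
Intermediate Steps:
K = -19 (K = -15 - 4 = -19)
Y(-10) + (44 - 64)*K = 1/(-10) + (44 - 64)*(-19) = -1/10 - 20*(-19) = -1/10 + 380 = 3799/10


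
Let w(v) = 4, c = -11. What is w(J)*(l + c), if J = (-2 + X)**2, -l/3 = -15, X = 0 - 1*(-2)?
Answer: 136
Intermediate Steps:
X = 2 (X = 0 + 2 = 2)
l = 45 (l = -3*(-15) = 45)
J = 0 (J = (-2 + 2)**2 = 0**2 = 0)
w(J)*(l + c) = 4*(45 - 11) = 4*34 = 136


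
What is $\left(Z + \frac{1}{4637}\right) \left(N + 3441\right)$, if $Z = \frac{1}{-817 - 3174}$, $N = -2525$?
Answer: $- \frac{591736}{18506267} \approx -0.031975$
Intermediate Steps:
$Z = - \frac{1}{3991}$ ($Z = \frac{1}{-3991} = - \frac{1}{3991} \approx -0.00025056$)
$\left(Z + \frac{1}{4637}\right) \left(N + 3441\right) = \left(- \frac{1}{3991} + \frac{1}{4637}\right) \left(-2525 + 3441\right) = \left(- \frac{1}{3991} + \frac{1}{4637}\right) 916 = \left(- \frac{646}{18506267}\right) 916 = - \frac{591736}{18506267}$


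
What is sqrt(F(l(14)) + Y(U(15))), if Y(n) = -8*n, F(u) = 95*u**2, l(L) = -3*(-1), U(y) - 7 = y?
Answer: sqrt(679) ≈ 26.058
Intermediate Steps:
U(y) = 7 + y
l(L) = 3
sqrt(F(l(14)) + Y(U(15))) = sqrt(95*3**2 - 8*(7 + 15)) = sqrt(95*9 - 8*22) = sqrt(855 - 176) = sqrt(679)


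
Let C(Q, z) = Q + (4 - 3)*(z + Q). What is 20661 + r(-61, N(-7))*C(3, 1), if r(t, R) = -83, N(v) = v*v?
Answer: 20080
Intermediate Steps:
N(v) = v²
C(Q, z) = z + 2*Q (C(Q, z) = Q + 1*(Q + z) = Q + (Q + z) = z + 2*Q)
20661 + r(-61, N(-7))*C(3, 1) = 20661 - 83*(1 + 2*3) = 20661 - 83*(1 + 6) = 20661 - 83*7 = 20661 - 581 = 20080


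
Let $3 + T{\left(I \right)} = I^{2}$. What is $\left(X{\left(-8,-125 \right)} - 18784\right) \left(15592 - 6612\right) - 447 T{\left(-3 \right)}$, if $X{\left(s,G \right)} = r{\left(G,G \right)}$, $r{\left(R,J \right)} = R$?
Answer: $-169805502$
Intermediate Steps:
$X{\left(s,G \right)} = G$
$T{\left(I \right)} = -3 + I^{2}$
$\left(X{\left(-8,-125 \right)} - 18784\right) \left(15592 - 6612\right) - 447 T{\left(-3 \right)} = \left(-125 - 18784\right) \left(15592 - 6612\right) - 447 \left(-3 + \left(-3\right)^{2}\right) = \left(-18909\right) 8980 - 447 \left(-3 + 9\right) = -169802820 - 2682 = -169805502$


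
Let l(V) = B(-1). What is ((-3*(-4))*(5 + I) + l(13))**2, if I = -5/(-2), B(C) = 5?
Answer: 9025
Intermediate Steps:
l(V) = 5
I = 5/2 (I = -5*(-1/2) = 5/2 ≈ 2.5000)
((-3*(-4))*(5 + I) + l(13))**2 = ((-3*(-4))*(5 + 5/2) + 5)**2 = (12*(15/2) + 5)**2 = (90 + 5)**2 = 95**2 = 9025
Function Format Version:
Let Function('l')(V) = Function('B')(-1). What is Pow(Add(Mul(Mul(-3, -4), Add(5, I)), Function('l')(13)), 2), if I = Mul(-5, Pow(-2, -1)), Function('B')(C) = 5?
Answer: 9025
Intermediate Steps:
Function('l')(V) = 5
I = Rational(5, 2) (I = Mul(-5, Rational(-1, 2)) = Rational(5, 2) ≈ 2.5000)
Pow(Add(Mul(Mul(-3, -4), Add(5, I)), Function('l')(13)), 2) = Pow(Add(Mul(Mul(-3, -4), Add(5, Rational(5, 2))), 5), 2) = Pow(Add(Mul(12, Rational(15, 2)), 5), 2) = Pow(Add(90, 5), 2) = Pow(95, 2) = 9025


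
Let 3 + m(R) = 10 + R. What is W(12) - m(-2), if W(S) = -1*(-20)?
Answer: 15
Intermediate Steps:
m(R) = 7 + R (m(R) = -3 + (10 + R) = 7 + R)
W(S) = 20
W(12) - m(-2) = 20 - (7 - 2) = 20 - 1*5 = 20 - 5 = 15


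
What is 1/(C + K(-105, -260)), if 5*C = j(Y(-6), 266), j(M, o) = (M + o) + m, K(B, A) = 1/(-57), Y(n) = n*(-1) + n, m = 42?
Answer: 285/17551 ≈ 0.016238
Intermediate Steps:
Y(n) = 0 (Y(n) = -n + n = 0)
K(B, A) = -1/57
j(M, o) = 42 + M + o (j(M, o) = (M + o) + 42 = 42 + M + o)
C = 308/5 (C = (42 + 0 + 266)/5 = (1/5)*308 = 308/5 ≈ 61.600)
1/(C + K(-105, -260)) = 1/(308/5 - 1/57) = 1/(17551/285) = 285/17551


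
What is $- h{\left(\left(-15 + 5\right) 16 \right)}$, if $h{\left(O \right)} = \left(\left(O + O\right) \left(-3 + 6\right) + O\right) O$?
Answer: $-179200$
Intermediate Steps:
$h{\left(O \right)} = 7 O^{2}$ ($h{\left(O \right)} = \left(2 O 3 + O\right) O = \left(6 O + O\right) O = 7 O O = 7 O^{2}$)
$- h{\left(\left(-15 + 5\right) 16 \right)} = - 7 \left(\left(-15 + 5\right) 16\right)^{2} = - 7 \left(\left(-10\right) 16\right)^{2} = - 7 \left(-160\right)^{2} = - 7 \cdot 25600 = \left(-1\right) 179200 = -179200$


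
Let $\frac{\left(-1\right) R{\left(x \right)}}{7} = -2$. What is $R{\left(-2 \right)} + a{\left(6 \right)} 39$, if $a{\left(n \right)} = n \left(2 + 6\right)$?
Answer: $1886$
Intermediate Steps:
$R{\left(x \right)} = 14$ ($R{\left(x \right)} = \left(-7\right) \left(-2\right) = 14$)
$a{\left(n \right)} = 8 n$ ($a{\left(n \right)} = n 8 = 8 n$)
$R{\left(-2 \right)} + a{\left(6 \right)} 39 = 14 + 8 \cdot 6 \cdot 39 = 14 + 48 \cdot 39 = 14 + 1872 = 1886$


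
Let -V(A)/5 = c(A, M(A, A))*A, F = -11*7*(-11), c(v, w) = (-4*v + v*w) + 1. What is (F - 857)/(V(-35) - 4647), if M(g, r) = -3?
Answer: -10/38403 ≈ -0.00026040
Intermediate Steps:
c(v, w) = 1 - 4*v + v*w
F = 847 (F = -77*(-11) = 847)
V(A) = -5*A*(1 - 7*A) (V(A) = -5*(1 - 4*A + A*(-3))*A = -5*(1 - 4*A - 3*A)*A = -5*(1 - 7*A)*A = -5*A*(1 - 7*A))
(F - 857)/(V(-35) - 4647) = (847 - 857)/(5*(-35)*(-1 + 7*(-35)) - 4647) = -10/(5*(-35)*(-1 - 245) - 4647) = -10/(5*(-35)*(-246) - 4647) = -10/(43050 - 4647) = -10/38403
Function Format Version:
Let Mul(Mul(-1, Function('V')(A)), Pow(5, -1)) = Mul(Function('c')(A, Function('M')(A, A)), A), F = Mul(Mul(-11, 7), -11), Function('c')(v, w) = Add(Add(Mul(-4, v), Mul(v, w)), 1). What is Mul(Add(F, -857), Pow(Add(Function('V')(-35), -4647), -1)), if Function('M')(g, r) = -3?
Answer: Rational(-10, 38403) ≈ -0.00026040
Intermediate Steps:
Function('c')(v, w) = Add(1, Mul(-4, v), Mul(v, w))
F = 847 (F = Mul(-77, -11) = 847)
Function('V')(A) = Mul(-5, A, Add(1, Mul(-7, A))) (Function('V')(A) = Mul(-5, Mul(Add(1, Mul(-4, A), Mul(A, -3)), A)) = Mul(-5, Mul(Add(1, Mul(-4, A), Mul(-3, A)), A)) = Mul(-5, Mul(Add(1, Mul(-7, A)), A)) = Mul(-5, Mul(A, Add(1, Mul(-7, A)))) = Mul(-5, A, Add(1, Mul(-7, A))))
Mul(Add(F, -857), Pow(Add(Function('V')(-35), -4647), -1)) = Mul(Add(847, -857), Pow(Add(Mul(5, -35, Add(-1, Mul(7, -35))), -4647), -1)) = Mul(-10, Pow(Add(Mul(5, -35, Add(-1, -245)), -4647), -1)) = Mul(-10, Pow(Add(Mul(5, -35, -246), -4647), -1)) = Mul(-10, Pow(Add(43050, -4647), -1)) = Mul(-10, Pow(38403, -1)) = Mul(-10, Rational(1, 38403)) = Rational(-10, 38403)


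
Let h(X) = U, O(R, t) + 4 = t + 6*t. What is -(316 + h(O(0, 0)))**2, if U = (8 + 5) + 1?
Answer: -108900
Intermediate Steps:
O(R, t) = -4 + 7*t (O(R, t) = -4 + (t + 6*t) = -4 + 7*t)
U = 14 (U = 13 + 1 = 14)
h(X) = 14
-(316 + h(O(0, 0)))**2 = -(316 + 14)**2 = -1*330**2 = -1*108900 = -108900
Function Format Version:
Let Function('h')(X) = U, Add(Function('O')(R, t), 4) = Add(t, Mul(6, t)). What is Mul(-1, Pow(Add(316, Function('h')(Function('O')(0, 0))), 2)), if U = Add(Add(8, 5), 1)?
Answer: -108900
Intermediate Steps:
Function('O')(R, t) = Add(-4, Mul(7, t)) (Function('O')(R, t) = Add(-4, Add(t, Mul(6, t))) = Add(-4, Mul(7, t)))
U = 14 (U = Add(13, 1) = 14)
Function('h')(X) = 14
Mul(-1, Pow(Add(316, Function('h')(Function('O')(0, 0))), 2)) = Mul(-1, Pow(Add(316, 14), 2)) = Mul(-1, Pow(330, 2)) = Mul(-1, 108900) = -108900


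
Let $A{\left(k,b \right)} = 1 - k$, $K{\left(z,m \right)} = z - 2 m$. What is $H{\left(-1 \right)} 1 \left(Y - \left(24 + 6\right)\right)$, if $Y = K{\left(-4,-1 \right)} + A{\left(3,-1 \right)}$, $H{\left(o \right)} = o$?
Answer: $34$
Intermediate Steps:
$Y = -4$ ($Y = \left(-4 - -2\right) + \left(1 - 3\right) = \left(-4 + 2\right) + \left(1 - 3\right) = -2 - 2 = -4$)
$H{\left(-1 \right)} 1 \left(Y - \left(24 + 6\right)\right) = \left(-1\right) 1 \left(-4 - \left(24 + 6\right)\right) = - (-4 - 30) = \left(-1\right) \left(-34\right) = 34$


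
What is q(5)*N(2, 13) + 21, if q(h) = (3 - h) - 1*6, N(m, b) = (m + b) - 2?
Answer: -83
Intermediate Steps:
N(m, b) = -2 + b + m (N(m, b) = (b + m) - 2 = -2 + b + m)
q(h) = -3 - h (q(h) = (3 - h) - 6 = -3 - h)
q(5)*N(2, 13) + 21 = (-3 - 1*5)*(-2 + 13 + 2) + 21 = (-3 - 5)*13 + 21 = -8*13 + 21 = -104 + 21 = -83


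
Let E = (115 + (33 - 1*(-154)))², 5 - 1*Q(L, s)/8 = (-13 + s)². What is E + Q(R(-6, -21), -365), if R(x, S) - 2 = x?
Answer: -1051828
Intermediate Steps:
R(x, S) = 2 + x
Q(L, s) = 40 - 8*(-13 + s)²
E = 91204 (E = (115 + (33 + 154))² = (115 + 187)² = 302² = 91204)
E + Q(R(-6, -21), -365) = 91204 + (40 - 8*(-13 - 365)²) = 91204 + (40 - 8*(-378)²) = 91204 + (40 - 8*142884) = 91204 + (40 - 1143072) = 91204 - 1143032 = -1051828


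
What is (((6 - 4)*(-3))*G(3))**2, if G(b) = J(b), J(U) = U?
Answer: 324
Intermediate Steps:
G(b) = b
(((6 - 4)*(-3))*G(3))**2 = (((6 - 4)*(-3))*3)**2 = ((2*(-3))*3)**2 = (-6*3)**2 = (-18)**2 = 324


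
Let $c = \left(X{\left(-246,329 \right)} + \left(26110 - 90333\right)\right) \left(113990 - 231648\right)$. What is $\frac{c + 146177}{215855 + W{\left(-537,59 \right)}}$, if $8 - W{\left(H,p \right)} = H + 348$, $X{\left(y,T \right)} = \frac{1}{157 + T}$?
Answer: $\frac{459057111886}{13125159} \approx 34975.0$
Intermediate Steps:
$W{\left(H,p \right)} = -340 - H$ ($W{\left(H,p \right)} = 8 - \left(H + 348\right) = 8 - \left(348 + H\right) = -340 - H$)
$c = \frac{1836192926533}{243}$ ($c = \left(\frac{1}{157 + 329} + \left(26110 - 90333\right)\right) \left(113990 - 231648\right) = \left(\frac{1}{486} + \left(26110 - 90333\right)\right) \left(-117658\right) = \left(\frac{1}{486} - 64223\right) \left(-117658\right) = \left(- \frac{31212377}{486}\right) \left(-117658\right) = \frac{1836192926533}{243} \approx 7.5563 \cdot 10^{9}$)
$\frac{c + 146177}{215855 + W{\left(-537,59 \right)}} = \frac{\frac{1836192926533}{243} + 146177}{215855 - -197} = \frac{1836228447544}{243 \left(215855 + \left(-340 + 537\right)\right)} = \frac{1836228447544}{243 \left(215855 + 197\right)} = \frac{1836228447544}{243 \cdot 216052} = \frac{1836228447544}{243} \cdot \frac{1}{216052} = \frac{459057111886}{13125159}$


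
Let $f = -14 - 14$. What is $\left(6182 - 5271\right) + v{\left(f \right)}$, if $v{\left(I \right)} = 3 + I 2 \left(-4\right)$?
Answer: $1138$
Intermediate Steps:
$f = -28$ ($f = -14 - 14 = -28$)
$v{\left(I \right)} = 3 - 8 I$ ($v{\left(I \right)} = 3 + I \left(-8\right) = 3 - 8 I$)
$\left(6182 - 5271\right) + v{\left(f \right)} = \left(6182 - 5271\right) + \left(3 - -224\right) = 911 + \left(3 + 224\right) = 911 + 227 = 1138$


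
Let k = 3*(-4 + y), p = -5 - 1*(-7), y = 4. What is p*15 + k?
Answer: 30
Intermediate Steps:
p = 2 (p = -5 + 7 = 2)
k = 0 (k = 3*(-4 + 4) = 3*0 = 0)
p*15 + k = 2*15 + 0 = 30 + 0 = 30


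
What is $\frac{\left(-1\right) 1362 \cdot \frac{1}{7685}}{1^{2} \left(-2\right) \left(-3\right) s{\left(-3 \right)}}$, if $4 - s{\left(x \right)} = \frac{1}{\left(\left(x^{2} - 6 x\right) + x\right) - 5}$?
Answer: $- \frac{4313}{576375} \approx -0.007483$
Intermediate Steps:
$s{\left(x \right)} = 4 - \frac{1}{-5 + x^{2} - 5 x}$ ($s{\left(x \right)} = 4 - \frac{1}{\left(\left(x^{2} - 6 x\right) + x\right) - 5} = 4 - \frac{1}{\left(x^{2} - 5 x\right) - 5} = 4 - \frac{1}{-5 + x^{2} - 5 x}$)
$\frac{\left(-1\right) 1362 \cdot \frac{1}{7685}}{1^{2} \left(-2\right) \left(-3\right) s{\left(-3 \right)}} = \frac{\left(-1\right) 1362 \cdot \frac{1}{7685}}{1^{2} \left(-2\right) \left(-3\right) \frac{21 - 4 \left(-3\right)^{2} + 20 \left(-3\right)}{5 - \left(-3\right)^{2} + 5 \left(-3\right)}} = \frac{\left(-1362\right) \frac{1}{7685}}{1 \left(-2\right) \left(-3\right) \frac{21 - 36 - 60}{5 - 9 - 15}} = - \frac{1362}{7685 \left(-2\right) \left(-3\right) \frac{21 - 36 - 60}{5 - 9 - 15}} = - \frac{1362}{7685 \cdot 6 \frac{1}{-19} \left(-75\right)} = - \frac{1362}{7685 \cdot 6 \left(\left(- \frac{1}{19}\right) \left(-75\right)\right)} = - \frac{1362}{7685 \cdot 6 \cdot \frac{75}{19}} = - \frac{1362}{7685 \cdot \frac{450}{19}} = \left(- \frac{1362}{7685}\right) \frac{19}{450} = - \frac{4313}{576375}$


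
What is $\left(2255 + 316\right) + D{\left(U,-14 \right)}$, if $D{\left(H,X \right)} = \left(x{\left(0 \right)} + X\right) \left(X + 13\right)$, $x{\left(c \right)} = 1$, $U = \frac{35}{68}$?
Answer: $2584$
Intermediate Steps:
$U = \frac{35}{68}$ ($U = 35 \cdot \frac{1}{68} = \frac{35}{68} \approx 0.51471$)
$D{\left(H,X \right)} = \left(1 + X\right) \left(13 + X\right)$ ($D{\left(H,X \right)} = \left(1 + X\right) \left(X + 13\right) = \left(1 + X\right) \left(13 + X\right)$)
$\left(2255 + 316\right) + D{\left(U,-14 \right)} = \left(2255 + 316\right) + \left(13 + \left(-14\right)^{2} + 14 \left(-14\right)\right) = 2571 + \left(13 + 196 - 196\right) = 2571 + 13 = 2584$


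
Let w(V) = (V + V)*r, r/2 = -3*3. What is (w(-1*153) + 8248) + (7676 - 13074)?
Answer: 8358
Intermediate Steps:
r = -18 (r = 2*(-3*3) = 2*(-9) = -18)
w(V) = -36*V (w(V) = (V + V)*(-18) = (2*V)*(-18) = -36*V)
(w(-1*153) + 8248) + (7676 - 13074) = (-(-36)*153 + 8248) + (7676 - 13074) = (-36*(-153) + 8248) - 5398 = (5508 + 8248) - 5398 = 13756 - 5398 = 8358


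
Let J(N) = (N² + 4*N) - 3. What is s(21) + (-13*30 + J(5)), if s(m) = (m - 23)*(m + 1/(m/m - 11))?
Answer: -1949/5 ≈ -389.80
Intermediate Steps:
J(N) = -3 + N² + 4*N
s(m) = (-23 + m)*(-⅒ + m) (s(m) = (-23 + m)*(m + 1/(1 - 11)) = (-23 + m)*(m + 1/(-10)) = (-23 + m)*(m - ⅒) = (-23 + m)*(-⅒ + m))
s(21) + (-13*30 + J(5)) = (23/10 + 21² - 231/10*21) + (-13*30 + (-3 + 5² + 4*5)) = (23/10 + 441 - 4851/10) + (-390 + (-3 + 25 + 20)) = -209/5 + (-390 + 42) = -209/5 - 348 = -1949/5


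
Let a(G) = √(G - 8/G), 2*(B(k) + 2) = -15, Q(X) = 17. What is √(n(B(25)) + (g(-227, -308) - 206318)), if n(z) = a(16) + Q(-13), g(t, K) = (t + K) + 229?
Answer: √(-826428 + 2*√62)/2 ≈ 454.54*I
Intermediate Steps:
g(t, K) = 229 + K + t (g(t, K) = (K + t) + 229 = 229 + K + t)
B(k) = -19/2 (B(k) = -2 + (½)*(-15) = -2 - 15/2 = -19/2)
n(z) = 17 + √62/2 (n(z) = √(16 - 8/16) + 17 = √(16 - 8*1/16) + 17 = √(16 - ½) + 17 = √(31/2) + 17 = √62/2 + 17 = 17 + √62/2)
√(n(B(25)) + (g(-227, -308) - 206318)) = √((17 + √62/2) + ((229 - 308 - 227) - 206318)) = √((17 + √62/2) + (-306 - 206318)) = √((17 + √62/2) - 206624) = √(-206607 + √62/2)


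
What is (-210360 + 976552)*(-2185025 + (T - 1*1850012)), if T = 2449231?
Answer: -1215031870752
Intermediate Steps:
(-210360 + 976552)*(-2185025 + (T - 1*1850012)) = (-210360 + 976552)*(-2185025 + (2449231 - 1*1850012)) = 766192*(-2185025 + (2449231 - 1850012)) = 766192*(-2185025 + 599219) = 766192*(-1585806) = -1215031870752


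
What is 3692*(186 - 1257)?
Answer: -3954132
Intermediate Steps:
3692*(186 - 1257) = 3692*(-1071) = -3954132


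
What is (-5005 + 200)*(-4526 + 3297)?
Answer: 5905345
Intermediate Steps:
(-5005 + 200)*(-4526 + 3297) = -4805*(-1229) = 5905345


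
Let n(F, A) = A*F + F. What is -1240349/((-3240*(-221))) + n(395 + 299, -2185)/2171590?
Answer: -75576568975/31098906072 ≈ -2.4302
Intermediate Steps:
n(F, A) = F + A*F
-1240349/((-3240*(-221))) + n(395 + 299, -2185)/2171590 = -1240349/((-3240*(-221))) + ((395 + 299)*(1 - 2185))/2171590 = -1240349/716040 + (694*(-2184))*(1/2171590) = -1240349*1/716040 - 1515696*1/2171590 = -1240349/716040 - 757848/1085795 = -75576568975/31098906072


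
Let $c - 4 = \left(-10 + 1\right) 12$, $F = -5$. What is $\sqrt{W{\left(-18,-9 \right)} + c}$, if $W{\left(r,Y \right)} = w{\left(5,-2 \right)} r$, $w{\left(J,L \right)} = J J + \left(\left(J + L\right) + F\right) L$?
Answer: $i \sqrt{626} \approx 25.02 i$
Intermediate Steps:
$c = -104$ ($c = 4 + \left(-10 + 1\right) 12 = 4 - 108 = -104$)
$w{\left(J,L \right)} = J^{2} + L \left(-5 + J + L\right)$ ($w{\left(J,L \right)} = J J + \left(\left(J + L\right) - 5\right) L = J^{2} + \left(-5 + J + L\right) L = J^{2} + L \left(-5 + J + L\right)$)
$W{\left(r,Y \right)} = 29 r$ ($W{\left(r,Y \right)} = \left(5^{2} + \left(-2\right)^{2} - -10 + 5 \left(-2\right)\right) r = \left(25 + 4 + 10 - 10\right) r = 29 r$)
$\sqrt{W{\left(-18,-9 \right)} + c} = \sqrt{29 \left(-18\right) - 104} = \sqrt{-522 - 104} = \sqrt{-626} = i \sqrt{626}$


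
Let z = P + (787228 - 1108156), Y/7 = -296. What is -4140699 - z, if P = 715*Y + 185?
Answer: -2338476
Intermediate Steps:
Y = -2072 (Y = 7*(-296) = -2072)
P = -1481295 (P = 715*(-2072) + 185 = -1481480 + 185 = -1481295)
z = -1802223 (z = -1481295 + (787228 - 1108156) = -1481295 - 320928 = -1802223)
-4140699 - z = -4140699 - 1*(-1802223) = -4140699 + 1802223 = -2338476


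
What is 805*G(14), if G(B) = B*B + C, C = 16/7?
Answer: 159620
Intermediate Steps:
C = 16/7 (C = 16*(1/7) = 16/7 ≈ 2.2857)
G(B) = 16/7 + B**2 (G(B) = B*B + 16/7 = B**2 + 16/7 = 16/7 + B**2)
805*G(14) = 805*(16/7 + 14**2) = 805*(16/7 + 196) = 805*(1388/7) = 159620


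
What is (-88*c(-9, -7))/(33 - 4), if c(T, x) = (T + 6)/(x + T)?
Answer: -33/58 ≈ -0.56897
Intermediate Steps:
c(T, x) = (6 + T)/(T + x)
(-88*c(-9, -7))/(33 - 4) = (-88*(6 - 9)/(-9 - 7))/(33 - 4) = -88*(-3)/(-16)/29 = -(-11)*(-3)/2*(1/29) = -88*3/16*(1/29) = -33/2*1/29 = -33/58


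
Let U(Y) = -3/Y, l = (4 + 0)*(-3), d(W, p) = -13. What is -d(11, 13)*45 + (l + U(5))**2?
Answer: 18594/25 ≈ 743.76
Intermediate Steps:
l = -12 (l = 4*(-3) = -12)
-d(11, 13)*45 + (l + U(5))**2 = -1*(-13)*45 + (-12 - 3/5)**2 = 13*45 + (-12 - 3*1/5)**2 = 585 + (-12 - 3/5)**2 = 585 + (-63/5)**2 = 585 + 3969/25 = 18594/25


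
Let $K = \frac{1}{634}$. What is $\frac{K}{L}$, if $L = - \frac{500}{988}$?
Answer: $- \frac{247}{79250} \approx -0.0031167$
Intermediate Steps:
$K = \frac{1}{634} \approx 0.0015773$
$L = - \frac{125}{247}$ ($L = \left(-500\right) \frac{1}{988} = - \frac{125}{247} \approx -0.50607$)
$\frac{K}{L} = \frac{1}{634 \left(- \frac{125}{247}\right)} = \frac{1}{634} \left(- \frac{247}{125}\right) = - \frac{247}{79250}$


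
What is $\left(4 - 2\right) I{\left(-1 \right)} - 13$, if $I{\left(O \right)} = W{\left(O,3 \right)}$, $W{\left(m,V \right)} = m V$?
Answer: $-19$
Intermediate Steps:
$W{\left(m,V \right)} = V m$
$I{\left(O \right)} = 3 O$
$\left(4 - 2\right) I{\left(-1 \right)} - 13 = \left(4 - 2\right) 3 \left(-1\right) - 13 = \left(4 - 2\right) \left(-3\right) - 13 = 2 \left(-3\right) - 13 = -6 - 13 = -19$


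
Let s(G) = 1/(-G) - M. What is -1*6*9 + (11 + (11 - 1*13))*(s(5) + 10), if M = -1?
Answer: 216/5 ≈ 43.200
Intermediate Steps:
s(G) = 1 - 1/G (s(G) = 1/(-G) - 1*(-1) = -1/G + 1 = 1 - 1/G)
-1*6*9 + (11 + (11 - 1*13))*(s(5) + 10) = -1*6*9 + (11 + (11 - 1*13))*((-1 + 5)/5 + 10) = -6*9 + (11 + (11 - 13))*((⅕)*4 + 10) = -54 + (11 - 2)*(⅘ + 10) = -54 + 9*(54/5) = -54 + 486/5 = 216/5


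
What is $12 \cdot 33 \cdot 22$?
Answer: $8712$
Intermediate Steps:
$12 \cdot 33 \cdot 22 = 396 \cdot 22 = 8712$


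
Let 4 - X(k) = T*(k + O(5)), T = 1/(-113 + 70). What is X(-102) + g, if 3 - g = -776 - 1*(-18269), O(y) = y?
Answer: -751995/43 ≈ -17488.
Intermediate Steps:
T = -1/43 (T = 1/(-43) = -1/43 ≈ -0.023256)
g = -17490 (g = 3 - (-776 - 1*(-18269)) = 3 - (-776 + 18269) = 3 - 1*17493 = 3 - 17493 = -17490)
X(k) = 177/43 + k/43 (X(k) = 4 - (-1)*(k + 5)/43 = 4 - (-1)*(5 + k)/43 = 4 - (-5/43 - k/43) = 4 + (5/43 + k/43) = 177/43 + k/43)
X(-102) + g = (177/43 + (1/43)*(-102)) - 17490 = (177/43 - 102/43) - 17490 = 75/43 - 17490 = -751995/43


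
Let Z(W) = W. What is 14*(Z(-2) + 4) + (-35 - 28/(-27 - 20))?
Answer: -301/47 ≈ -6.4043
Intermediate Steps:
14*(Z(-2) + 4) + (-35 - 28/(-27 - 20)) = 14*(-2 + 4) + (-35 - 28/(-27 - 20)) = 14*2 + (-35 - 28/(-47)) = 28 + (-35 - 1/47*(-28)) = 28 + (-35 + 28/47) = 28 - 1617/47 = -301/47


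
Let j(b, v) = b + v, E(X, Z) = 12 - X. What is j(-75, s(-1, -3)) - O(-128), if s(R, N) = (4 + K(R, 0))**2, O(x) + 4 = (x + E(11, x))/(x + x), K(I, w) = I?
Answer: -15999/256 ≈ -62.496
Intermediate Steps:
O(x) = -4 + (1 + x)/(2*x) (O(x) = -4 + (x + (12 - 1*11))/(x + x) = -4 + (x + (12 - 11))/((2*x)) = -4 + (x + 1)*(1/(2*x)) = -4 + (1 + x)*(1/(2*x)) = -4 + (1 + x)/(2*x))
s(R, N) = (4 + R)**2
j(-75, s(-1, -3)) - O(-128) = (-75 + (4 - 1)**2) - (1 - 7*(-128))/(2*(-128)) = (-75 + 3**2) - (-1)*(1 + 896)/(2*128) = (-75 + 9) - (-1)*897/(2*128) = -66 - 1*(-897/256) = -66 + 897/256 = -15999/256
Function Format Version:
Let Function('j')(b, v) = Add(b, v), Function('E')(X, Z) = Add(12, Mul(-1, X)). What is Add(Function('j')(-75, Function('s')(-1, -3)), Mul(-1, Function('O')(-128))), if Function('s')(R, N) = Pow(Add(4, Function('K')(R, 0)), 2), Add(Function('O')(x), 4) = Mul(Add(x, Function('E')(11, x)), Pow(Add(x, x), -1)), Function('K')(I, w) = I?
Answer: Rational(-15999, 256) ≈ -62.496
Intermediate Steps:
Function('O')(x) = Add(-4, Mul(Rational(1, 2), Pow(x, -1), Add(1, x))) (Function('O')(x) = Add(-4, Mul(Add(x, Add(12, Mul(-1, 11))), Pow(Add(x, x), -1))) = Add(-4, Mul(Add(x, Add(12, -11)), Pow(Mul(2, x), -1))) = Add(-4, Mul(Add(x, 1), Mul(Rational(1, 2), Pow(x, -1)))) = Add(-4, Mul(Add(1, x), Mul(Rational(1, 2), Pow(x, -1)))) = Add(-4, Mul(Rational(1, 2), Pow(x, -1), Add(1, x))))
Function('s')(R, N) = Pow(Add(4, R), 2)
Add(Function('j')(-75, Function('s')(-1, -3)), Mul(-1, Function('O')(-128))) = Add(Add(-75, Pow(Add(4, -1), 2)), Mul(-1, Mul(Rational(1, 2), Pow(-128, -1), Add(1, Mul(-7, -128))))) = Add(Add(-75, Pow(3, 2)), Mul(-1, Mul(Rational(1, 2), Rational(-1, 128), Add(1, 896)))) = Add(Add(-75, 9), Mul(-1, Mul(Rational(1, 2), Rational(-1, 128), 897))) = Add(-66, Mul(-1, Rational(-897, 256))) = Add(-66, Rational(897, 256)) = Rational(-15999, 256)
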